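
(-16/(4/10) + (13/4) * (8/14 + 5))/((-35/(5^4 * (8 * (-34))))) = -106336.73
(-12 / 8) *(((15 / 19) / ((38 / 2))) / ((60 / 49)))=-147 / 2888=-0.05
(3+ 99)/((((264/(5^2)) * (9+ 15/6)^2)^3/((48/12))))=265625/1773321914331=0.00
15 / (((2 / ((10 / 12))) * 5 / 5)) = 25 / 4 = 6.25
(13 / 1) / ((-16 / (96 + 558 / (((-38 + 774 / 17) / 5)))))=-388167 / 1024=-379.07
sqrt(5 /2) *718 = 359 *sqrt(10) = 1135.26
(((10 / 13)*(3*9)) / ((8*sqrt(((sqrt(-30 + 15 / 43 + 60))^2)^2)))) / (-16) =-129 / 24128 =-0.01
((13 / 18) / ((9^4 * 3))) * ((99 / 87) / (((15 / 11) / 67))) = 105391 / 51372630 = 0.00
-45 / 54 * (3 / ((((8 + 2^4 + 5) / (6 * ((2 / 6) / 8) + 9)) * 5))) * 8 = -1.28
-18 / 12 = -3 / 2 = -1.50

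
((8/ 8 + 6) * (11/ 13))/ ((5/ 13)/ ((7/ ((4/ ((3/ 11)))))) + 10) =1617/ 2950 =0.55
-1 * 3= -3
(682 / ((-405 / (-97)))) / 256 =33077 / 51840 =0.64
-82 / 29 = -2.83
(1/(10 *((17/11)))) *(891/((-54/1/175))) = -12705/68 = -186.84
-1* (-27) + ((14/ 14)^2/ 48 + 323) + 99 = 21553/ 48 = 449.02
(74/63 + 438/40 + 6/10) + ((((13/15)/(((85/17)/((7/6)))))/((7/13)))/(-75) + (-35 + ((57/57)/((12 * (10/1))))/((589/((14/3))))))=-1550168456/69575625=-22.28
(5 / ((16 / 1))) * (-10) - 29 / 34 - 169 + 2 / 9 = -211453 / 1224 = -172.76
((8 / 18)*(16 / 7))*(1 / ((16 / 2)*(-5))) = -8 / 315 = -0.03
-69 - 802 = -871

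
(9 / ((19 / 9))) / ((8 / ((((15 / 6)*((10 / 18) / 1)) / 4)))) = 225 / 1216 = 0.19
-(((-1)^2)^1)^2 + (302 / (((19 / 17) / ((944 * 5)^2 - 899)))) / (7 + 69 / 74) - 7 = 8463578980692 / 11153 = 758861201.53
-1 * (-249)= 249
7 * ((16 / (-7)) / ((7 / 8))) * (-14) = 256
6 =6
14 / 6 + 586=1765 / 3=588.33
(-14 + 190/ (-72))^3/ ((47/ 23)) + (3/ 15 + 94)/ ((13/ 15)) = -61163146285/ 28506816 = -2145.56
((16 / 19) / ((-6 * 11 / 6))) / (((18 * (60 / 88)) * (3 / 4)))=-64 / 7695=-0.01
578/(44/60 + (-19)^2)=4335/2713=1.60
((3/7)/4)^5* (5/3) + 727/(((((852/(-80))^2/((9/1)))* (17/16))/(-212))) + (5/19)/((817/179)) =-263520183131025331425/22894514219537408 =-11510.19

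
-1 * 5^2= -25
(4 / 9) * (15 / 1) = 6.67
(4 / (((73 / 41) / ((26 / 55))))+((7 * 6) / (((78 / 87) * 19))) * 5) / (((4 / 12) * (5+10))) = 13278883 / 4958525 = 2.68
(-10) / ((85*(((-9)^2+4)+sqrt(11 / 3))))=-0.00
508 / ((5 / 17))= 8636 / 5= 1727.20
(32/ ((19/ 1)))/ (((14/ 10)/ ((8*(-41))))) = -394.59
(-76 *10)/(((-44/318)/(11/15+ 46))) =2823628/11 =256693.45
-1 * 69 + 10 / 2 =-64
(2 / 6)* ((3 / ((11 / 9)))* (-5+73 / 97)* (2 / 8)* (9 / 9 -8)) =6489 / 1067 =6.08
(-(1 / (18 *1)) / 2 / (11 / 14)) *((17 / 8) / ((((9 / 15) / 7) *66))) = -4165 / 313632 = -0.01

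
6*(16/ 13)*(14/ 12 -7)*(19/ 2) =-5320/ 13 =-409.23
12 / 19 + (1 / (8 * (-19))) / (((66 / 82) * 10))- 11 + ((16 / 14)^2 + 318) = 759317431 / 2457840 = 308.94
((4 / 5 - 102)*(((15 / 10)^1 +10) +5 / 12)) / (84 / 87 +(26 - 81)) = 1049191 / 47010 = 22.32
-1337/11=-121.55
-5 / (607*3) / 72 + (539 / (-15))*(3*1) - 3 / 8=-17728807 / 163890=-108.18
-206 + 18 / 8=-815 / 4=-203.75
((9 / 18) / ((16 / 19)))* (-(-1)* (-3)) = -57 / 32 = -1.78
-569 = -569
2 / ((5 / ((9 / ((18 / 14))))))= 14 / 5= 2.80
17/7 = 2.43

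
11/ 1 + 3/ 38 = 421/ 38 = 11.08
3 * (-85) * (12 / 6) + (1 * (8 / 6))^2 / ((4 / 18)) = -502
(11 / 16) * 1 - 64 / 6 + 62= 2497 / 48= 52.02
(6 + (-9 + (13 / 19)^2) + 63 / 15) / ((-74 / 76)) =-6022 / 3515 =-1.71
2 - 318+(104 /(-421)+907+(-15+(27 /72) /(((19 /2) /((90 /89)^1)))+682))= 1790873183 /1423822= 1257.79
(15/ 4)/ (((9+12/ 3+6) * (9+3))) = 5/ 304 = 0.02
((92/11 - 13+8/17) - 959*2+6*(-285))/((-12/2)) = 226405/374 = 605.36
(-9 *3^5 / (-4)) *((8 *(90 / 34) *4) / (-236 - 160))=-21870 / 187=-116.95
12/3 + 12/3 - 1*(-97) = 105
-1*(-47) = 47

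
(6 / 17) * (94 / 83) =564 / 1411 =0.40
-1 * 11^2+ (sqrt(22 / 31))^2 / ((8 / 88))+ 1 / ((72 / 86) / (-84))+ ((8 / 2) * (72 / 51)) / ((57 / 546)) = -4789238 / 30039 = -159.43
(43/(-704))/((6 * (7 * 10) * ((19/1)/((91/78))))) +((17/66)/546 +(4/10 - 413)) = -16436381179/39836160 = -412.60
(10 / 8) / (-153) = -5 / 612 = -0.01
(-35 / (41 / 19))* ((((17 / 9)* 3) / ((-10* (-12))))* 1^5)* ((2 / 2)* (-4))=2261 / 738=3.06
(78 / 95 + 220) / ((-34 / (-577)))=356009 / 95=3747.46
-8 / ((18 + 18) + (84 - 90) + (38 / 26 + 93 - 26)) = -13 / 160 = -0.08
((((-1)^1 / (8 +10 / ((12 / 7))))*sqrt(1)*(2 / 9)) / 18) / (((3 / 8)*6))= -8 / 20169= -0.00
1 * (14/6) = 7/3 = 2.33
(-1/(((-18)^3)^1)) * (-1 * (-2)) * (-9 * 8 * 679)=-1358/81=-16.77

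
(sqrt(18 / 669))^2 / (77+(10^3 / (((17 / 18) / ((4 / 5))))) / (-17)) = 1734 / 1751219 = 0.00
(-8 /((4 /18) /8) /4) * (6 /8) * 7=-378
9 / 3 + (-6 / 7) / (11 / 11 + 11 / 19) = 86 / 35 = 2.46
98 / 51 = 1.92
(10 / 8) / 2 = 5 / 8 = 0.62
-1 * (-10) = 10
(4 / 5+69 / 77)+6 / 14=2.12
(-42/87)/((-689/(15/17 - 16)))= -3598/339677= -0.01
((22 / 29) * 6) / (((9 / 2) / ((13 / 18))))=572 / 783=0.73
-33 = -33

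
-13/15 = -0.87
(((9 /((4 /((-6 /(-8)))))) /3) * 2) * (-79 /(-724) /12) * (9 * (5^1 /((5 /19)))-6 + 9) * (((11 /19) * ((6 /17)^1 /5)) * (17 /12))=226809 /2200960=0.10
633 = 633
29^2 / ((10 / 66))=27753 / 5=5550.60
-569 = -569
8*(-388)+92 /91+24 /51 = -4799596 /1547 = -3102.52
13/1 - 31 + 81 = 63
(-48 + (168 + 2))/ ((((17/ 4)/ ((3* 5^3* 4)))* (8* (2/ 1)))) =2691.18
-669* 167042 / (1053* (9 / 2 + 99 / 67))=-4991549044 / 281151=-17753.98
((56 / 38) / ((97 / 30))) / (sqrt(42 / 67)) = 20 * sqrt(2814) / 1843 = 0.58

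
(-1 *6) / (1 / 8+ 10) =-16 / 27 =-0.59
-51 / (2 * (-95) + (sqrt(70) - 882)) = 17 * sqrt(70) / 383038 + 9112 / 191519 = 0.05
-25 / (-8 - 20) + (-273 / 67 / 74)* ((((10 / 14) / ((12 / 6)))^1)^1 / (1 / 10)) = 48325 / 69412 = 0.70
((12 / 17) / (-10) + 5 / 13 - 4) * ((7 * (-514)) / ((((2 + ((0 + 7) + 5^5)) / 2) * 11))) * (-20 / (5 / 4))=-234474464 / 19046885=-12.31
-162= -162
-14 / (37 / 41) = -574 / 37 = -15.51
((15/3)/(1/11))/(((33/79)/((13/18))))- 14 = 4379/54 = 81.09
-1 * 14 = -14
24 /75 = 8 /25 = 0.32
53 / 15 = 3.53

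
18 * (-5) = -90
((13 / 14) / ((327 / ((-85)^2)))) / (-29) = -93925 / 132762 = -0.71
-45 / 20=-9 / 4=-2.25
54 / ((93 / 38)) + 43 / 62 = 1411 / 62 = 22.76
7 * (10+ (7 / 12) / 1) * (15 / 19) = 4445 / 76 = 58.49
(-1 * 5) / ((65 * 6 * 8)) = -1 / 624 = -0.00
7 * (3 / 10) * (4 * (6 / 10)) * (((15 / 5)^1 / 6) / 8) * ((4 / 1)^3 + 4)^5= 11449726848 / 25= 457989073.92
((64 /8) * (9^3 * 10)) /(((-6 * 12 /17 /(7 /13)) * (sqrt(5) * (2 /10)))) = -96390 * sqrt(5) /13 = -16579.58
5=5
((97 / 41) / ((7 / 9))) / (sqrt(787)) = 873* sqrt(787) / 225869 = 0.11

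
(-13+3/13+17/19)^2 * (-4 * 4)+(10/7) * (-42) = -141300364/61009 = -2316.06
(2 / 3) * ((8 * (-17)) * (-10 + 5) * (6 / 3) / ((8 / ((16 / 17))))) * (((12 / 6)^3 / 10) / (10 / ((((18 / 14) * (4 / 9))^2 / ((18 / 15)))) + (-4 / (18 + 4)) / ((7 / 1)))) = 2.32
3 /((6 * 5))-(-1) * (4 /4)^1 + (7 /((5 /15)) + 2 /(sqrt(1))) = 241 /10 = 24.10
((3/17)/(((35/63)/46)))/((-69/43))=-774/85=-9.11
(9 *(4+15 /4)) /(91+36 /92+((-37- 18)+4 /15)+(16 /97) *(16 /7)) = 65357145 /34702532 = 1.88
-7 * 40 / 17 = -280 / 17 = -16.47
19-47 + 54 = 26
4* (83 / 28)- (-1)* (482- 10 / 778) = 1344738 / 2723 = 493.84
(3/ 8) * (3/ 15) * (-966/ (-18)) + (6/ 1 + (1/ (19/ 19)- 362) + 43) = -12319/ 40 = -307.98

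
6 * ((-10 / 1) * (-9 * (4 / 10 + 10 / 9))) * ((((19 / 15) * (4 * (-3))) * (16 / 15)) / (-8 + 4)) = 82688 / 25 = 3307.52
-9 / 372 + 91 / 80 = 2761 / 2480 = 1.11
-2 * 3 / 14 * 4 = -12 / 7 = -1.71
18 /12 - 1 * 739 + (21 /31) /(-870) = -3315066 /4495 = -737.50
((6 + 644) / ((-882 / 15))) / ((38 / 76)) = -3250 / 147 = -22.11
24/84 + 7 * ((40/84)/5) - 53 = -1093/21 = -52.05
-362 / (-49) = 7.39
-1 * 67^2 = -4489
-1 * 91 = -91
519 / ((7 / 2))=1038 / 7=148.29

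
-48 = -48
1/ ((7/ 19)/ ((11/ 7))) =209/ 49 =4.27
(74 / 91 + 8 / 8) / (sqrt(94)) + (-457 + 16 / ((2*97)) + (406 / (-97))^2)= -4134301 / 9409 + 165*sqrt(94) / 8554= -439.21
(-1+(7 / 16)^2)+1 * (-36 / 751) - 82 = -15929665 / 192256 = -82.86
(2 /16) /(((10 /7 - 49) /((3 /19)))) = -7 /16872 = -0.00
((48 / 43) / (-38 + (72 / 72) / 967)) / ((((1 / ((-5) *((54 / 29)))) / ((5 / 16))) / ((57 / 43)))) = 44646390 / 394060729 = 0.11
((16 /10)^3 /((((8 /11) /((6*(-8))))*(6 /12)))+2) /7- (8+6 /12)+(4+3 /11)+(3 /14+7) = -711924 /9625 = -73.97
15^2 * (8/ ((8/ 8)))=1800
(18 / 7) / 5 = 0.51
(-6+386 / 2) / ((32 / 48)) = 561 / 2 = 280.50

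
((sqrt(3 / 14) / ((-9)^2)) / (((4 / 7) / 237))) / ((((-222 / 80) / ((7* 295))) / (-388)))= 684363.41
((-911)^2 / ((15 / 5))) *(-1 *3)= -829921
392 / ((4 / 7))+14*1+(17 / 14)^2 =137489 / 196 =701.47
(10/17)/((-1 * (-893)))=10/15181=0.00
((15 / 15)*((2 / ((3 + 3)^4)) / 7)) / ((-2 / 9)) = -1 / 1008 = -0.00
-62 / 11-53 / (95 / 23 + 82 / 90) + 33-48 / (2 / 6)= -7298099 / 57398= -127.15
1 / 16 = 0.06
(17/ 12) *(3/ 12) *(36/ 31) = 51/ 124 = 0.41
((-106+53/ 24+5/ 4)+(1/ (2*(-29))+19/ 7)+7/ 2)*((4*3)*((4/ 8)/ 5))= -469391/ 4060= -115.61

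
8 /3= 2.67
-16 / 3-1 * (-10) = 14 / 3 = 4.67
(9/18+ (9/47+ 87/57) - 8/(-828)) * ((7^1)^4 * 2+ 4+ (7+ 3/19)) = 37654491775/3512169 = 10721.15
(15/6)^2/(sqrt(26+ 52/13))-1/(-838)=1/838+ 5 * sqrt(30)/24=1.14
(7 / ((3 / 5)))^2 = 1225 / 9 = 136.11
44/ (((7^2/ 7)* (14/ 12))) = 264/ 49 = 5.39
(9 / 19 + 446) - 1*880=-8237 / 19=-433.53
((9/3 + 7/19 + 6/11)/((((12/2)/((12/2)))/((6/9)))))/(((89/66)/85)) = 278120/1691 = 164.47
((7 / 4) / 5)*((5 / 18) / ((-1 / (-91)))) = 8.85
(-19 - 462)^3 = -111284641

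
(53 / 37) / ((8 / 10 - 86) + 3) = -265 / 15207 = -0.02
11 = 11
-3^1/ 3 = -1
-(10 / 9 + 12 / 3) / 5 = -46 / 45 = -1.02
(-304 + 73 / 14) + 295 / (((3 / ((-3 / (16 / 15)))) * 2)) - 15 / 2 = -99583 / 224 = -444.57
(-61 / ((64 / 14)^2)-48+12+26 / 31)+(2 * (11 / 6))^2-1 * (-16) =-2467211 / 285696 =-8.64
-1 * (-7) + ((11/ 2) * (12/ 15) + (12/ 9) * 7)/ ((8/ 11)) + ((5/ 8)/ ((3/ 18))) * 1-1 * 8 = 649/ 30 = 21.63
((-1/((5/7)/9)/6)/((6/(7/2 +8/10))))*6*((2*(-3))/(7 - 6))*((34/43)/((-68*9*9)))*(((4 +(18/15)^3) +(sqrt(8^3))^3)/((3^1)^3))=-14336*sqrt(2)/6075 - 1253/759375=-3.34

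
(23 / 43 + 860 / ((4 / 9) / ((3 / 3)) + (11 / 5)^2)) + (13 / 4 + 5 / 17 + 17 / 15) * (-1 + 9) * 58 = 30424223357 / 13037385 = 2333.61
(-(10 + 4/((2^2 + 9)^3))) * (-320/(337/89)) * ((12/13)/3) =260.08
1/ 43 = 0.02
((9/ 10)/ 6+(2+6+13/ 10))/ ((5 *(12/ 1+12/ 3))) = 189/ 1600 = 0.12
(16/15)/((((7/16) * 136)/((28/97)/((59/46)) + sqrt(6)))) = 5888/1459365 + 32 * sqrt(6)/1785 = 0.05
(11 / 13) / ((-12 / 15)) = -55 / 52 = -1.06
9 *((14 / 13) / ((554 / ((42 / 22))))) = 1323 / 39611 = 0.03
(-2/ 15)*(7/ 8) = -7/ 60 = -0.12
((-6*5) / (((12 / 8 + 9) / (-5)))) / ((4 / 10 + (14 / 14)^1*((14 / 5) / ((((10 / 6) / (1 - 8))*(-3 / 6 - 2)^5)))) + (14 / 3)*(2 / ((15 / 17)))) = 35156250 / 27311977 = 1.29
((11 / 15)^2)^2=14641 / 50625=0.29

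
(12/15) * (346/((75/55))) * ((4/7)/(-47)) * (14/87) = -0.40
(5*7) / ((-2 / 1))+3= -29 / 2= -14.50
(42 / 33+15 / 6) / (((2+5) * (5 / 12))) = 498 / 385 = 1.29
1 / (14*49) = 1 / 686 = 0.00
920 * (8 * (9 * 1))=66240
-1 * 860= -860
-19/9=-2.11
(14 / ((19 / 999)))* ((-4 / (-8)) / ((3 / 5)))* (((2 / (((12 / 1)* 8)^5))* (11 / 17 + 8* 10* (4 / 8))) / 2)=894845 / 292628201472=0.00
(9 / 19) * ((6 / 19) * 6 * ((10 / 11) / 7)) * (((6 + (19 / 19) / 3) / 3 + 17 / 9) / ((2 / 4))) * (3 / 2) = 38880 / 27797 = 1.40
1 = 1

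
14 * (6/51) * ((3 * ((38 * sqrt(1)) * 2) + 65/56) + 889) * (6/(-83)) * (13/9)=-814021/4233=-192.30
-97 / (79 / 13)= -1261 / 79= -15.96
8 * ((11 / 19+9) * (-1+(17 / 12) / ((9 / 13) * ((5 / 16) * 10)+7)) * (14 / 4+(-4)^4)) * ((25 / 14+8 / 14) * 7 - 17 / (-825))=-4148910408916 / 14938275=-277736.91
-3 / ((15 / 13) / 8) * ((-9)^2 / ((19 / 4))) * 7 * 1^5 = -235872 / 95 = -2482.86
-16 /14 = -8 /7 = -1.14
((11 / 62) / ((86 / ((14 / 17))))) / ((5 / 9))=693 / 226610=0.00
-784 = -784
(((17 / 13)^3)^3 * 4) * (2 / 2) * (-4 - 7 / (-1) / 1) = 1423054517964 / 10604499373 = 134.19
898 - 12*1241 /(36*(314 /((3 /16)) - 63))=4340589 /4835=897.74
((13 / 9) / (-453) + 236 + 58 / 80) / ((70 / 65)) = 501859709 / 2283120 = 219.81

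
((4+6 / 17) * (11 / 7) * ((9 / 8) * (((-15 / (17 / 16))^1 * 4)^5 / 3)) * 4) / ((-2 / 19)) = 9457915605811200000 / 168962983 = 55976258455.45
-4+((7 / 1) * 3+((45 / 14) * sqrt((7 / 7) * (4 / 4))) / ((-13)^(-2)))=7843 / 14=560.21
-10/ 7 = -1.43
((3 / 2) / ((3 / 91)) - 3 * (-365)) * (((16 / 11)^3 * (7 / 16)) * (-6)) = -12262656 / 1331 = -9213.11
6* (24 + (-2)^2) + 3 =171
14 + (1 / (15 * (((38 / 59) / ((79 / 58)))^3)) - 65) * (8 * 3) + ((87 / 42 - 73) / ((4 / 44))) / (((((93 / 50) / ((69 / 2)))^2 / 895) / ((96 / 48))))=-21628023357767503078893 / 45012819351080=-480485863.13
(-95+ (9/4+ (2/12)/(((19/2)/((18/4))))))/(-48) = 7043/3648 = 1.93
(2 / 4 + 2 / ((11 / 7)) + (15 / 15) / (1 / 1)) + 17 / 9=4.66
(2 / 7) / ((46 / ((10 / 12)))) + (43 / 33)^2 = 597193 / 350658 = 1.70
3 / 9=1 / 3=0.33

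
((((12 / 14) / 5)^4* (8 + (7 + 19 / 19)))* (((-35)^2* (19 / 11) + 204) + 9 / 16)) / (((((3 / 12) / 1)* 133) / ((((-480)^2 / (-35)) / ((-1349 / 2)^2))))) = -78047028707328 / 5593304185055125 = -0.01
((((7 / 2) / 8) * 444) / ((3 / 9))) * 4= 2331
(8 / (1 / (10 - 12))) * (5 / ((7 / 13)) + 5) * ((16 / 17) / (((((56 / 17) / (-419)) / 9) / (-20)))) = -241344000 / 49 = -4925387.76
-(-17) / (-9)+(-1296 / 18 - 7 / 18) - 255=-5927 / 18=-329.28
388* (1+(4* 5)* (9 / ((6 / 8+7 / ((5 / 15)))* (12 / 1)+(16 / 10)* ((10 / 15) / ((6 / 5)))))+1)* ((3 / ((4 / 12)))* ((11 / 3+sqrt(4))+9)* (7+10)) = 5514836448 / 2357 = 2339769.39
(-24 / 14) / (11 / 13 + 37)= -13 / 287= -0.05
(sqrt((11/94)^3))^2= 1331/830584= 0.00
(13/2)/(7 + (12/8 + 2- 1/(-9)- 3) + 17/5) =585/991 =0.59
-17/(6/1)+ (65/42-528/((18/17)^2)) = -89255/189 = -472.25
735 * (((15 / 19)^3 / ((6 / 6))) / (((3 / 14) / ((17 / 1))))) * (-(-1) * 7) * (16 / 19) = 22041180000 / 130321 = 169129.92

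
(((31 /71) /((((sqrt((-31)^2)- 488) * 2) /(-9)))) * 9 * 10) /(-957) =-4185 /10350593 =-0.00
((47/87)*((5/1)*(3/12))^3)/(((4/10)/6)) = 29375/1856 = 15.83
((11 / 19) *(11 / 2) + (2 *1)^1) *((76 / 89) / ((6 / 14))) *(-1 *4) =-11032 / 267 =-41.32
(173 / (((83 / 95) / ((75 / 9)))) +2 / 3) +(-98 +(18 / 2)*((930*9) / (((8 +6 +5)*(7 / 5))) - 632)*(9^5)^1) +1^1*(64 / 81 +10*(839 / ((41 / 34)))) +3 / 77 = -68005961633173972 / 403265709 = -168638096.71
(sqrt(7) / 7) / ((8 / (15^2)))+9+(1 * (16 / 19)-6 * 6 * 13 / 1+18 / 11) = -95413 / 209+225 * sqrt(7) / 56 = -445.89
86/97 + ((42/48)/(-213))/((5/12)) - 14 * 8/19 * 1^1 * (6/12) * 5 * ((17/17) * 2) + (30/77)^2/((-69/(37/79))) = -403139502596273/14096784530290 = -28.60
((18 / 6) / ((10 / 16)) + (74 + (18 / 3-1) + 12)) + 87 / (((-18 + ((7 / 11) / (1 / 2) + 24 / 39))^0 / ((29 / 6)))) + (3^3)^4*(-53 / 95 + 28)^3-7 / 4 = 37665016482227077 / 3429500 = 10982655338.16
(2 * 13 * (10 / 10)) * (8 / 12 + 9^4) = 511810 / 3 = 170603.33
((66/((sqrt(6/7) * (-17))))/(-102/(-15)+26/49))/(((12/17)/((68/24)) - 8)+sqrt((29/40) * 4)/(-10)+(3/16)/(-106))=-2163936745600 * sqrt(3045)/73637664440794063+838810470715000 * sqrt(42)/73637664440794063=0.07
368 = 368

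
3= 3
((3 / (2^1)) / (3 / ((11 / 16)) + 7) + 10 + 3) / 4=3283 / 1000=3.28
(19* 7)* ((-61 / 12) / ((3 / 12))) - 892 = -3596.33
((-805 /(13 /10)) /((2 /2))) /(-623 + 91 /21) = 12075 /12064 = 1.00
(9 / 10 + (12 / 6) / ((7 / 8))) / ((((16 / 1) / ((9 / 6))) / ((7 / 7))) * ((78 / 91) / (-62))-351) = -6913 / 761990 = -0.01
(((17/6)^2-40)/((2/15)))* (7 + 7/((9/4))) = -2424.56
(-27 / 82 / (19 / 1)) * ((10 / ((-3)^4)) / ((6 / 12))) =-10 / 2337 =-0.00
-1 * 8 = -8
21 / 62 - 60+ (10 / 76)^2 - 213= -12204635 / 44764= -272.64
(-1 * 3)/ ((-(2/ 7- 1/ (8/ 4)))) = -14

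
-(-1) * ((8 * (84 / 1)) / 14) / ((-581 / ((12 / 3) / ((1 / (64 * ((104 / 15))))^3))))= -18872086298624 / 653625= -28872956.66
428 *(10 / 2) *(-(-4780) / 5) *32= 65466880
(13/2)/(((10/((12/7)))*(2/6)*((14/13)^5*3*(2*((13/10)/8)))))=1113879/470596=2.37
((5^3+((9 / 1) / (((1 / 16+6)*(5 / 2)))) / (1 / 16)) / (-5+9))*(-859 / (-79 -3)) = 56035147 / 159080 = 352.25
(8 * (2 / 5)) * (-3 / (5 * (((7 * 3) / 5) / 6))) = -2.74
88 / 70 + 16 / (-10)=-12 / 35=-0.34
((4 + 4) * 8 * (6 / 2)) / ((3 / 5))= 320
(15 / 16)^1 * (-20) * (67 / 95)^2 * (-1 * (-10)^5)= -336675000 / 361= -932617.73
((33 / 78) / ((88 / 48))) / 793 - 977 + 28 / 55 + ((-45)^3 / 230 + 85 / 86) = -769190645422 / 560758055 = -1371.70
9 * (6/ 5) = 54/ 5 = 10.80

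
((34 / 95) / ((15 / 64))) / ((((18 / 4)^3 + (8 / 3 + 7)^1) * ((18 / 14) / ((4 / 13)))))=487424 / 134435925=0.00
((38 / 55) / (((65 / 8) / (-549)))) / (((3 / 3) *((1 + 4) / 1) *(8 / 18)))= -375516 / 17875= -21.01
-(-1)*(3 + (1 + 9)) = 13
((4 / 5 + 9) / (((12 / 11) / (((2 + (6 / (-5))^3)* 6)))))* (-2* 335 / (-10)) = 613921 / 625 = 982.27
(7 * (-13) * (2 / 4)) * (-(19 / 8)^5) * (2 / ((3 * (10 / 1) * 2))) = 225325009 / 1966080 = 114.61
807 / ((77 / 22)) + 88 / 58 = 47114 / 203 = 232.09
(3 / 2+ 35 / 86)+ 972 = 41878 / 43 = 973.91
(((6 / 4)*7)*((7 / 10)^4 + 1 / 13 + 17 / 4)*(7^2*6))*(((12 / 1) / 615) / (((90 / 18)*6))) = 610930677 / 66625000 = 9.17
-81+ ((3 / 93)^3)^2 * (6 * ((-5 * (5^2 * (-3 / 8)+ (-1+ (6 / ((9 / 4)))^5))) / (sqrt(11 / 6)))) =-81 - 1209875 * sqrt(66) / 3163063119084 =-81.00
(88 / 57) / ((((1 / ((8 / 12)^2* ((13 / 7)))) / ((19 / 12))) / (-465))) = -177320 / 189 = -938.20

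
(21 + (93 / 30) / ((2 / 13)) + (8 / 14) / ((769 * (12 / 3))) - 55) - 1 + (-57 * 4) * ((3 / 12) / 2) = -4667041 / 107660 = -43.35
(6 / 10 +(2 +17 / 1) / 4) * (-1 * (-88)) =2354 / 5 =470.80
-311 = -311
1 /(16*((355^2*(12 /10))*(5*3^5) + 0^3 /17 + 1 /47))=47 /138175826416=0.00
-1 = -1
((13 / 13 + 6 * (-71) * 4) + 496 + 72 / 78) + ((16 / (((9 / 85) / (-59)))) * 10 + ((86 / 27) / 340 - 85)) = -90446.62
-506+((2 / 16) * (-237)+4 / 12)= -12847 / 24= -535.29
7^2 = 49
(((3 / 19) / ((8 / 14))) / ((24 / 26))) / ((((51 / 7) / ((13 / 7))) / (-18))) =-3549 / 2584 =-1.37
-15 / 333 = -5 / 111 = -0.05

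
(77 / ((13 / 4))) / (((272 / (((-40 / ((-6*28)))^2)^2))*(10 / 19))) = 26125 / 49120344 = 0.00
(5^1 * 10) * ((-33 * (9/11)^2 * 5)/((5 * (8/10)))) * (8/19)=-121500/209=-581.34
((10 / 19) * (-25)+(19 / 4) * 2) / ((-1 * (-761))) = -139 / 28918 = -0.00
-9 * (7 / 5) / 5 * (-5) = 63 / 5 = 12.60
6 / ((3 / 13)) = 26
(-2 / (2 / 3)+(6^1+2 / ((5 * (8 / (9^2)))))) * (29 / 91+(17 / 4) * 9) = 1979499 / 7280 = 271.91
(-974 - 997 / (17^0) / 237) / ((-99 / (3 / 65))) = 46367 / 101673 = 0.46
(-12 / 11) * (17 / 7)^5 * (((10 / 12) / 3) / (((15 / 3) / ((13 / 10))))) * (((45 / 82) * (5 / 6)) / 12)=-92290705 / 363837936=-0.25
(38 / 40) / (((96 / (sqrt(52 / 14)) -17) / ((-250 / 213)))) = -3800 * sqrt(182) / 2023429 -104975 / 12140574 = -0.03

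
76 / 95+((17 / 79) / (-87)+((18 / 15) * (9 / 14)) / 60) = 3898837 / 4811100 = 0.81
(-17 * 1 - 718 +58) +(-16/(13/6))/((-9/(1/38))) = -501641/741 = -676.98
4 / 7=0.57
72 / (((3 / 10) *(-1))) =-240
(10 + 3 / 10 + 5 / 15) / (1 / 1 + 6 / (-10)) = 319 / 12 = 26.58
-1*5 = -5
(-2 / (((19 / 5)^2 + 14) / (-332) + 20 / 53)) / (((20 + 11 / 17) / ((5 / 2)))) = -37391500 / 45039267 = -0.83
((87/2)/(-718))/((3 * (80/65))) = -0.02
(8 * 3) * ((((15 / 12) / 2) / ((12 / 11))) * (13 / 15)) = 143 / 12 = 11.92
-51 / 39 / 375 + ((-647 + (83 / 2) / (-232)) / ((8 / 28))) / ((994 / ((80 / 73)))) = -7329814001 / 2930986500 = -2.50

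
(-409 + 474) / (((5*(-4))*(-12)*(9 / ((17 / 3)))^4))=1085773 / 25509168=0.04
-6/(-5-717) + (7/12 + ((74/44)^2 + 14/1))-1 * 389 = -97385875/262086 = -371.58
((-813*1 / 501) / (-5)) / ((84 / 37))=10027 / 70140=0.14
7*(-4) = -28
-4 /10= -2 /5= -0.40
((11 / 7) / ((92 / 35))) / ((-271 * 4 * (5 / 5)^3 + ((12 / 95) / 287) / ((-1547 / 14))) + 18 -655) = -331406075 / 954039759788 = -0.00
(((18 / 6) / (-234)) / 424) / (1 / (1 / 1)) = -0.00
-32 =-32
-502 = -502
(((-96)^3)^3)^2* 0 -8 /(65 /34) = -272 /65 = -4.18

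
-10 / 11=-0.91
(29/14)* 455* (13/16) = 24505/32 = 765.78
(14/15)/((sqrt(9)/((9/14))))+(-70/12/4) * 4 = -169/30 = -5.63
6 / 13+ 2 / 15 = 116 / 195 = 0.59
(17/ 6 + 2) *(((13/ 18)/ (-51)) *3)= -377/ 1836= -0.21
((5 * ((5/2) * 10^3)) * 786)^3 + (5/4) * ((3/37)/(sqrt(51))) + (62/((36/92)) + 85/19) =5 * sqrt(51)/2516 + 162178689796875000027859/171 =948413390625000000162.93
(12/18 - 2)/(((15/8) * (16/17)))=-34/45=-0.76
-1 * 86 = -86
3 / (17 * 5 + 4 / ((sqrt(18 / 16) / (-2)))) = 0.04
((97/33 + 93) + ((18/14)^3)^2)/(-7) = -390014287/27176919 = -14.35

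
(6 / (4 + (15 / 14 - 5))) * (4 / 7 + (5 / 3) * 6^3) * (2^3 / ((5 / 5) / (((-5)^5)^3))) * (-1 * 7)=51761718750000000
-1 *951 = -951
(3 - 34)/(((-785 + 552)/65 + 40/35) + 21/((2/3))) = -910/853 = -1.07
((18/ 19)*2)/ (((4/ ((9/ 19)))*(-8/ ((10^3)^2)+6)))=10125000/ 270749639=0.04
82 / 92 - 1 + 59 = 2709 / 46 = 58.89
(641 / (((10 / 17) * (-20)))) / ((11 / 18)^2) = -882657 / 6050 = -145.89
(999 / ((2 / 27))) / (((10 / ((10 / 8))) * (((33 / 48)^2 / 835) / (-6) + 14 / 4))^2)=17.20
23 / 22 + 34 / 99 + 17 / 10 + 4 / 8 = 323 / 90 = 3.59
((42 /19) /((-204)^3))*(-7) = 49 /26883936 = 0.00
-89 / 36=-2.47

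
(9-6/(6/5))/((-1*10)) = -2/5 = -0.40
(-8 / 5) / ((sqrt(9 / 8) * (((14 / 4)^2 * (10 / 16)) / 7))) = -512 * sqrt(2) / 525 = -1.38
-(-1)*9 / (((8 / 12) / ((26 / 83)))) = 4.23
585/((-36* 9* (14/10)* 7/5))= -1625/1764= -0.92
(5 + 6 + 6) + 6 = 23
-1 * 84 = -84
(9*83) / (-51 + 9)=-249 / 14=-17.79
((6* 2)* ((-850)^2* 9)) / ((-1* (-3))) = 26010000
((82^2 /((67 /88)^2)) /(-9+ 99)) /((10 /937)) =12197551168 /1010025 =12076.48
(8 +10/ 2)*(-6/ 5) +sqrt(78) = -78/ 5 +sqrt(78) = -6.77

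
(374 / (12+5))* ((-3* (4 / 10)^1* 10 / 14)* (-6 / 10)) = 396 / 35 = 11.31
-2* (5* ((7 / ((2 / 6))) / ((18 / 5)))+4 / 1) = -199 / 3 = -66.33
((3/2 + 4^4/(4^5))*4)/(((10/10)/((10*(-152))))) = -10640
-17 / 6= -2.83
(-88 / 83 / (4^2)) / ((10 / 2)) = -11 / 830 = -0.01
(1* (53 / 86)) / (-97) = -53 / 8342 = -0.01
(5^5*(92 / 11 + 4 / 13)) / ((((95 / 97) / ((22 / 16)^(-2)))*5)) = 962240000 / 328757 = 2926.90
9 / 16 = 0.56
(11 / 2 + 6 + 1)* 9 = 225 / 2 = 112.50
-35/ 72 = -0.49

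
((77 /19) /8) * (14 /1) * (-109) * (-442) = 341683.45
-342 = -342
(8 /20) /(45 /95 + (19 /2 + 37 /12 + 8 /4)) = 456 /17165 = 0.03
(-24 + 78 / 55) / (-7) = 1242 / 385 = 3.23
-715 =-715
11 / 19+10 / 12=161 / 114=1.41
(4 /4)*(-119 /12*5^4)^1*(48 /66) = -148750 /33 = -4507.58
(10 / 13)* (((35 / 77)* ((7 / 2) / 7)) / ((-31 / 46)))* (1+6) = -8050 / 4433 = -1.82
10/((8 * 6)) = 5/24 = 0.21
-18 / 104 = -9 / 52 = -0.17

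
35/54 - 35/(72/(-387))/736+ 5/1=938555/158976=5.90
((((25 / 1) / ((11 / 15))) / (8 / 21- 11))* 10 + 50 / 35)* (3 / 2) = -790080 / 17171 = -46.01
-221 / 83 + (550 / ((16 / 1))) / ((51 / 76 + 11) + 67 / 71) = 704427 / 11299454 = 0.06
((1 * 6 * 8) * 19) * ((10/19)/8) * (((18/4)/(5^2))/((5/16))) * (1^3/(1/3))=2592/25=103.68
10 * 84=840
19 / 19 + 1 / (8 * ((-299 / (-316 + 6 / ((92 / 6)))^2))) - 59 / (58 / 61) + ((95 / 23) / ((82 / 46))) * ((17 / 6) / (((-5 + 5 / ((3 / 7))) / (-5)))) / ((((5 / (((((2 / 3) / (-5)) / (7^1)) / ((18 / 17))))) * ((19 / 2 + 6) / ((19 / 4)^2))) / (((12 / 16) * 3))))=-16084228406745371 / 156711069016320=-102.64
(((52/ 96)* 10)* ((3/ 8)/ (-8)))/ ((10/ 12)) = -39/ 128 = -0.30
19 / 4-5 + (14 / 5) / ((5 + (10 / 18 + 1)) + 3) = 37 / 860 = 0.04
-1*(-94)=94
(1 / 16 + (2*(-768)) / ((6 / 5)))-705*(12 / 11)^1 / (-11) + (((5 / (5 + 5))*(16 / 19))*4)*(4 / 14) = -311441763 / 257488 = -1209.54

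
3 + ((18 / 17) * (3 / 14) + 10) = 1574 / 119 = 13.23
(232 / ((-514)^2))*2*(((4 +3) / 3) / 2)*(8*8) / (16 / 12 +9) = 25984 / 2047519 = 0.01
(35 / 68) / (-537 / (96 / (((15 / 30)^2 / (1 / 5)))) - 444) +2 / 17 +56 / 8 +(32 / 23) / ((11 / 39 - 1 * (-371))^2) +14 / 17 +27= 5167331868477839 / 147891390115400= 34.94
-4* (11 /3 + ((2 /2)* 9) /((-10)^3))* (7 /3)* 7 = -537677 /2250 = -238.97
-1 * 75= -75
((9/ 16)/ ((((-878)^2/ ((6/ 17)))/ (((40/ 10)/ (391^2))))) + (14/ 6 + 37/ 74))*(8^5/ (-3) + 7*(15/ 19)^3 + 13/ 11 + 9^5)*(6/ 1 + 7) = 4823730147383157453141257/ 2720930576739568776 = 1772823.68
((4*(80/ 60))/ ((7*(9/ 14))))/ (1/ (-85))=-2720/ 27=-100.74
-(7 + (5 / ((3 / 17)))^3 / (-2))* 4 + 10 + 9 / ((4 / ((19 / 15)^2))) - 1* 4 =122775347 / 2700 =45472.35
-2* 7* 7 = -98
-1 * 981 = -981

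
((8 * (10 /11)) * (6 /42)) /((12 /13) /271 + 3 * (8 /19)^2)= 25436060 /13104399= 1.94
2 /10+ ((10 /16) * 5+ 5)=333 /40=8.32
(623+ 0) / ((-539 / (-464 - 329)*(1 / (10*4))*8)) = 352885 / 77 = 4582.92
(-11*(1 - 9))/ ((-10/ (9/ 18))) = -22/ 5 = -4.40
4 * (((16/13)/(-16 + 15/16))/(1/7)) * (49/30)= -175616/46995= -3.74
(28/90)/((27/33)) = 154/405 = 0.38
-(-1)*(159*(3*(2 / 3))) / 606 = 53 / 101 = 0.52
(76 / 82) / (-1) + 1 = 3 / 41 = 0.07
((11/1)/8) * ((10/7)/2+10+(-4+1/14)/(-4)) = 7205/448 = 16.08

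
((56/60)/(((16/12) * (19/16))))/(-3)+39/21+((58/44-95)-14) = -4653269/43890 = -106.02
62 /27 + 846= 22904 /27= 848.30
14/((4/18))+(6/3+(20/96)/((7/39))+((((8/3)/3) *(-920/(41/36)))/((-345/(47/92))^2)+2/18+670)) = 925561238771/1257094440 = 736.27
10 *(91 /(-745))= -182 /149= -1.22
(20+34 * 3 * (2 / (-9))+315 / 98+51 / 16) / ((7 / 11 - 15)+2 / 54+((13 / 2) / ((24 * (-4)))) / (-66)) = -993960 / 3812207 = -0.26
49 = 49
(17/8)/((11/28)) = 119/22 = 5.41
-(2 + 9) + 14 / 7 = -9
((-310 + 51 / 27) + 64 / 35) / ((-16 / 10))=96479 / 504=191.43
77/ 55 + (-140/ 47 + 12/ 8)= -37/ 470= -0.08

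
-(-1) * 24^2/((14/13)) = 3744/7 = 534.86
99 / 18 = 11 / 2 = 5.50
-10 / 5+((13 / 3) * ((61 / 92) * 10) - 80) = -7351 / 138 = -53.27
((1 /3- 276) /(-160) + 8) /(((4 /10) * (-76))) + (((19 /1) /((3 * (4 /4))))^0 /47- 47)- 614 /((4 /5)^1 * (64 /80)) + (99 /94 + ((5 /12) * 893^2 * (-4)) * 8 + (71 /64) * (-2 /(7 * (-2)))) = -17016576288997 /1600256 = -10633658.80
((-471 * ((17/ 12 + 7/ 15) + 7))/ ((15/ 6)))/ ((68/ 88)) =-920491/ 425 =-2165.86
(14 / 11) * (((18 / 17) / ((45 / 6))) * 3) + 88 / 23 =93872 / 21505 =4.37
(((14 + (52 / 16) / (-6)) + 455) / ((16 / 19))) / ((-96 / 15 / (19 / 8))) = -20293615 / 98304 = -206.44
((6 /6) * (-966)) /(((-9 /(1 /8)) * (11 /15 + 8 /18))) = 2415 /212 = 11.39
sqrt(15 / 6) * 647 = 647 * sqrt(10) / 2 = 1023.00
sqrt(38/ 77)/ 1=0.70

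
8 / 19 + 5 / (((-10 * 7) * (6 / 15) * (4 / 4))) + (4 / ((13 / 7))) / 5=23281 / 34580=0.67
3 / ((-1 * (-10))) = 3 / 10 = 0.30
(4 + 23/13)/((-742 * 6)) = -25/19292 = -0.00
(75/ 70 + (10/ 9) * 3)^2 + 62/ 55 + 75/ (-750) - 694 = -65349839/ 97020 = -673.57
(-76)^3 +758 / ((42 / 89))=-9184765 / 21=-437369.76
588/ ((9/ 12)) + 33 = 817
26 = 26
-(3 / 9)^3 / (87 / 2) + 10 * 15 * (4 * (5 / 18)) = 391498 / 2349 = 166.67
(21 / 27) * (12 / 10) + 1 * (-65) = -961 / 15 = -64.07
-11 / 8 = -1.38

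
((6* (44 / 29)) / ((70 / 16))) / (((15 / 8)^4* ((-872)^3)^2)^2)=0.00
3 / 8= 0.38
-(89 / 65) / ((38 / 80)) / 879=-712 / 217113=-0.00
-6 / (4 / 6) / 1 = -9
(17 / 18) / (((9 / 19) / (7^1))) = 2261 / 162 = 13.96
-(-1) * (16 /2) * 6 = 48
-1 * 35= -35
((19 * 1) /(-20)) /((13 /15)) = -57 /52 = -1.10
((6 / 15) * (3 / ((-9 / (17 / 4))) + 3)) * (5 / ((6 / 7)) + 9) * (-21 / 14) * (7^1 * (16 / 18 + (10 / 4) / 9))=-82859 / 720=-115.08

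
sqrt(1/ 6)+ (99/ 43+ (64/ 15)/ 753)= sqrt(6)/ 6+ 1120957/ 485685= 2.72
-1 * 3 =-3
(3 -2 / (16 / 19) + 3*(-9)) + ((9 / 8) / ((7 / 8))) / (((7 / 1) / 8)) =-24.91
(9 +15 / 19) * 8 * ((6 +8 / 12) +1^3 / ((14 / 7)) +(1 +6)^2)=83576 / 19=4398.74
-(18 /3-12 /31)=-174 /31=-5.61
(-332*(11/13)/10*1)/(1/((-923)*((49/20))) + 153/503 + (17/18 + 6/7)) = -57516929316/4310487595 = -13.34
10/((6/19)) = 31.67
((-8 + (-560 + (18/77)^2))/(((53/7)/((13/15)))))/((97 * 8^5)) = -0.00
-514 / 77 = -6.68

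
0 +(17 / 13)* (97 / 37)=1649 / 481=3.43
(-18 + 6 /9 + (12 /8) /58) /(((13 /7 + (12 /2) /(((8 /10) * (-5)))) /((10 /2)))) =-42161 /174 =-242.30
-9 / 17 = -0.53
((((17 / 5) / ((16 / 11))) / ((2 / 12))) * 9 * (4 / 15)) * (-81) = -136323 / 50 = -2726.46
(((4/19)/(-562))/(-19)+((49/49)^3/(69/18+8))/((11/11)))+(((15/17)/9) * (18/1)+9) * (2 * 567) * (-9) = -13451731500682/122439287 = -109864.50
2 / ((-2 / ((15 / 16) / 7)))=-15 / 112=-0.13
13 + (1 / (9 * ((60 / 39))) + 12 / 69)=54839 / 4140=13.25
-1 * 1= -1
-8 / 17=-0.47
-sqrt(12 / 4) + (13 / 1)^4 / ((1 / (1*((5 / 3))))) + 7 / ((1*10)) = 1428071 / 30 -sqrt(3) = 47600.63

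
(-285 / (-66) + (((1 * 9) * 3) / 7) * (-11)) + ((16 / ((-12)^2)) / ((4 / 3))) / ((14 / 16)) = -2509 / 66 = -38.02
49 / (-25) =-49 / 25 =-1.96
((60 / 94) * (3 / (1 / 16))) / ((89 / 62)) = 89280 / 4183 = 21.34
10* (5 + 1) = 60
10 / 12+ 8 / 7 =83 / 42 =1.98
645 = 645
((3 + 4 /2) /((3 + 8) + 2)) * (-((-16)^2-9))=-95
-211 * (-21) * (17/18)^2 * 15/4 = 14821.28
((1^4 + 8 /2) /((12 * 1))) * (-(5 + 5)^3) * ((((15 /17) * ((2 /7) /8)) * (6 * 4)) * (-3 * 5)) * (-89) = -420693.28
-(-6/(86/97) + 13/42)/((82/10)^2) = 0.10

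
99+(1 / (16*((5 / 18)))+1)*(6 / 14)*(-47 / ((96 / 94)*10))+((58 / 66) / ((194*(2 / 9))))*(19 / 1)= 662196979 / 6828800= 96.97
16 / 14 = 8 / 7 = 1.14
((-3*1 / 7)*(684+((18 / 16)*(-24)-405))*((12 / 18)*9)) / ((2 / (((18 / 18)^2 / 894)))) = -54 / 149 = -0.36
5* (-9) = -45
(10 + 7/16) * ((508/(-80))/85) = -21209/27200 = -0.78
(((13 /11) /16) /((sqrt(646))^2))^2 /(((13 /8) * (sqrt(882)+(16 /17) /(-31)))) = 403 /1455193822020752+262353 * sqrt(2) /1369594185431296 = 0.00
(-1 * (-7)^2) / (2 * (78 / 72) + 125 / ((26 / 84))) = -3822 / 31669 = -0.12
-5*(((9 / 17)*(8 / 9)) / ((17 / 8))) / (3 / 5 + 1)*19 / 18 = -1900 / 2601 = -0.73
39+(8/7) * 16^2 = 2321/7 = 331.57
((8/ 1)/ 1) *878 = 7024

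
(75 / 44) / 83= 75 / 3652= 0.02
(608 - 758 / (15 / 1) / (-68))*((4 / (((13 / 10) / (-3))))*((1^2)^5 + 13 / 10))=-14281114 / 1105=-12924.09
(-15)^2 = 225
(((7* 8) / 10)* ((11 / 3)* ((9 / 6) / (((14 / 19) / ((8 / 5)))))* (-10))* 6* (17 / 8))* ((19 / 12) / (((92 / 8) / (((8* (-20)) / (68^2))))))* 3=47652 / 391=121.87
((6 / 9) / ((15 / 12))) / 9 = 8 / 135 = 0.06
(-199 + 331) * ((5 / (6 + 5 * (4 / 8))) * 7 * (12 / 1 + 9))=194040 / 17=11414.12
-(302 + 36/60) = -1513/5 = -302.60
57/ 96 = 19/ 32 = 0.59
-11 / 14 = -0.79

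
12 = 12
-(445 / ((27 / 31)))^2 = -190302025 / 729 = -261045.30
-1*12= -12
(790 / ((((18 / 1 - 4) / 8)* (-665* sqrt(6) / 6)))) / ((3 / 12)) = -2528* sqrt(6) / 931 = -6.65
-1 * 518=-518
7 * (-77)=-539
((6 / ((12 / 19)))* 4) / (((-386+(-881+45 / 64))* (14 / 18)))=-21888 / 567301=-0.04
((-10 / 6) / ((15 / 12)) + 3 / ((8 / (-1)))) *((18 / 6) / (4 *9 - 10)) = -41 / 208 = -0.20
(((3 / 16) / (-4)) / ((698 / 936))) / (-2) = 351 / 11168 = 0.03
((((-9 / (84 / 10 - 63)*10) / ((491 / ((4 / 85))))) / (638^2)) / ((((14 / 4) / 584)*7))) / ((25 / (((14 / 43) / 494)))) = 7008 / 28733373957583295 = 0.00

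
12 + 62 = 74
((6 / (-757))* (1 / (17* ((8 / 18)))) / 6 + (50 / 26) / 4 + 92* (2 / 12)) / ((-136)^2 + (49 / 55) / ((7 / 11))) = 0.00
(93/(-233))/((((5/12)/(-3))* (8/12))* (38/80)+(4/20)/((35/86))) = -7030800/7881691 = -0.89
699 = 699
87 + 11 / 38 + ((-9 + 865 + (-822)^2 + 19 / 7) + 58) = 179999009 / 266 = 676688.00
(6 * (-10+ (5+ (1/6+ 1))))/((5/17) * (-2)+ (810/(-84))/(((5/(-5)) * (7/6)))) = -3.00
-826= -826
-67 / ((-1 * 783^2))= 67 / 613089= 0.00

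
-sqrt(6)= -2.45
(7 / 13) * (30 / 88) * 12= 315 / 143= 2.20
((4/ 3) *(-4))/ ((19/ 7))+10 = 458/ 57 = 8.04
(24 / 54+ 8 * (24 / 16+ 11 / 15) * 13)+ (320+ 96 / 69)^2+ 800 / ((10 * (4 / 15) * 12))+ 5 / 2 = 103552.58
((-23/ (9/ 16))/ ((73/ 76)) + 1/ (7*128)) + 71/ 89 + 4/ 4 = -2136034199/ 52391808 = -40.77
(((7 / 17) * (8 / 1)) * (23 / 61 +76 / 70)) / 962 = 12492 / 2493985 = 0.01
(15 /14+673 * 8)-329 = 5056.07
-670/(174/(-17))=5695/87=65.46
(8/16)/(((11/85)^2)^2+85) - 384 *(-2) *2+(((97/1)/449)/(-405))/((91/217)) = 32222801283673616621/20978323285615020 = 1536.00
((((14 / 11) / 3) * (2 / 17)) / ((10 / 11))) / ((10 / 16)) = 112 / 1275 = 0.09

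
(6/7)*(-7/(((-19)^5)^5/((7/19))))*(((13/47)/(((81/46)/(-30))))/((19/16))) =-1339520/14213060121083769640508897318663038797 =-0.00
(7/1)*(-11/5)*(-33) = 2541/5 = 508.20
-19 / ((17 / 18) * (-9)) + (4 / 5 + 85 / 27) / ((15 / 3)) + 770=8870461 / 11475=773.02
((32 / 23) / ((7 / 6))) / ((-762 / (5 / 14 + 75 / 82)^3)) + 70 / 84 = 2407489075205 / 2900190579846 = 0.83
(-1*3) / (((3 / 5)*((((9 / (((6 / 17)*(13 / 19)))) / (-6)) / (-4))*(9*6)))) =-520 / 8721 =-0.06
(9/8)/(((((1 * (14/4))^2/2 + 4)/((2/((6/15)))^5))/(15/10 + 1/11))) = 109375/198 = 552.40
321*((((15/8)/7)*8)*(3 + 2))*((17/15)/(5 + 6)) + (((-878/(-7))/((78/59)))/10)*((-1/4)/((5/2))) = 106126589/300300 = 353.40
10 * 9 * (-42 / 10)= -378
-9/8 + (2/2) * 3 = 15/8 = 1.88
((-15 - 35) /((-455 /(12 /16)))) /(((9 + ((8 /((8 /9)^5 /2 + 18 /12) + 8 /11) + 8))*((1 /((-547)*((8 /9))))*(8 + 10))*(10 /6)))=-2526117110 /42036034131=-0.06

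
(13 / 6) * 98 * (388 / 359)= 247156 / 1077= 229.49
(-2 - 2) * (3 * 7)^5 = -16336404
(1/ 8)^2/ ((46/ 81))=81/ 2944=0.03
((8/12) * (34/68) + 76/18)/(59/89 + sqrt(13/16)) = 2.91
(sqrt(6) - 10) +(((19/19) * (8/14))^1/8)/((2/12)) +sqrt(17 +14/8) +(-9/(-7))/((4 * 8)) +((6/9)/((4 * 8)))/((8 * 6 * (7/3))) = -2.75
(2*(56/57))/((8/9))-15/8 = 51/152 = 0.34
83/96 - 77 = -7309/96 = -76.14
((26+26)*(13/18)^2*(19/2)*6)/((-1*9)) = -41743/243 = -171.78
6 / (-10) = -3 / 5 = -0.60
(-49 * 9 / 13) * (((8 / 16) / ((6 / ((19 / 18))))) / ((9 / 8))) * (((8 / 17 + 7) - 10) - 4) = 34447 / 1989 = 17.32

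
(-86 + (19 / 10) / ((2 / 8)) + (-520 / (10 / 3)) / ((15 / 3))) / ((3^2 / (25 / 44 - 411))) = 2474083 / 495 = 4998.15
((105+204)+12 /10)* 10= 3102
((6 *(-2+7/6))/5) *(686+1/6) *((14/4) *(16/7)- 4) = -2744.67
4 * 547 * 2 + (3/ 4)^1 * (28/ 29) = 126925/ 29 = 4376.72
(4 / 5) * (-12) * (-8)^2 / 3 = -1024 / 5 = -204.80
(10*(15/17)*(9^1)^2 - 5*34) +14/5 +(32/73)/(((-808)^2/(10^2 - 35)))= 547.51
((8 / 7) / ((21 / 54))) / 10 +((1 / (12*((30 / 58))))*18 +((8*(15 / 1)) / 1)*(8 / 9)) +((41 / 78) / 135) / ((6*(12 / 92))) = 1020371617 / 9287460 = 109.87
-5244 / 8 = -1311 / 2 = -655.50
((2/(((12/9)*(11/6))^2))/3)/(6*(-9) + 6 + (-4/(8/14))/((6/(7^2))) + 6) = -81/71995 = -0.00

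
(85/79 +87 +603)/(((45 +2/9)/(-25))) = -12283875/32153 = -382.04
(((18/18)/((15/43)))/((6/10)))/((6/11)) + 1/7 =3365/378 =8.90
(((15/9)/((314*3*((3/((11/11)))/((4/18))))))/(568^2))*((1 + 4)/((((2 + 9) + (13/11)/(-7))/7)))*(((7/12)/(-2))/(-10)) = 18865/492730998663168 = 0.00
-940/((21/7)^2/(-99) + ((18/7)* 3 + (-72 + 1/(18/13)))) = 260568/17645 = 14.77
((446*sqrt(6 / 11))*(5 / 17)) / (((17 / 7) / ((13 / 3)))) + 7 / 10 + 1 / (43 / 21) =511 / 430 + 202930*sqrt(66) / 9537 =174.05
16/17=0.94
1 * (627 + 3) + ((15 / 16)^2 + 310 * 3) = 399585 / 256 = 1560.88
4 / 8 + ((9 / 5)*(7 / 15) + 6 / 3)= 167 / 50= 3.34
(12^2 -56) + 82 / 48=89.71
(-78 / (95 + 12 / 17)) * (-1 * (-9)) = -11934 / 1627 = -7.33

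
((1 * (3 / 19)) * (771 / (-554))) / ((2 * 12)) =-771 / 84208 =-0.01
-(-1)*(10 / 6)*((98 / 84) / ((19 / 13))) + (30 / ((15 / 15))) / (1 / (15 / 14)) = 80135 / 2394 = 33.47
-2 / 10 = -0.20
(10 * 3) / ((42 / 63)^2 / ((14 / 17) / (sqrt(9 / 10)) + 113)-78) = -174842932995 / 454568701729 + 21420 * sqrt(10) / 454568701729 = -0.38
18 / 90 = 1 / 5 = 0.20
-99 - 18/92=-4563/46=-99.20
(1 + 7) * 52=416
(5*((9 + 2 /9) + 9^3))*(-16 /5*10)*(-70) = 74412800 /9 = 8268088.89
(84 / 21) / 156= 1 / 39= 0.03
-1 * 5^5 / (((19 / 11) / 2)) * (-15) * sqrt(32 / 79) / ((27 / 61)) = 83875000 * sqrt(158) / 13509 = 78043.70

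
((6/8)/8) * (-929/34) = -2787/1088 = -2.56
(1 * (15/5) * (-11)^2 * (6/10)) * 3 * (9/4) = 29403/20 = 1470.15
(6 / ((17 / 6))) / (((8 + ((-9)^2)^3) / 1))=36 / 9034633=0.00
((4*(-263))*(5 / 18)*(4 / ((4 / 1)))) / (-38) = 7.69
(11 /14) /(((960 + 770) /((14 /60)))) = 11 /103800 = 0.00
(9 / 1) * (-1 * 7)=-63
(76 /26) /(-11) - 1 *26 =-26.27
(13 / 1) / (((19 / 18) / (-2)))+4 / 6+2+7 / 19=-1231 / 57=-21.60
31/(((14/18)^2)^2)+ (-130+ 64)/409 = 83028453/982009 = 84.55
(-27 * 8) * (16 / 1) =-3456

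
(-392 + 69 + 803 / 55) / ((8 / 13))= -10023 / 20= -501.15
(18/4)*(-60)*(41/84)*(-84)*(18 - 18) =0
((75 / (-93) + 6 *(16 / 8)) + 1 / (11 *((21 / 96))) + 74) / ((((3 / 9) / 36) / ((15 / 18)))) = 18391410 / 2387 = 7704.82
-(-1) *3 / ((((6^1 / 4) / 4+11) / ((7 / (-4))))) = -6 / 13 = -0.46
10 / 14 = 5 / 7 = 0.71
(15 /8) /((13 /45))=6.49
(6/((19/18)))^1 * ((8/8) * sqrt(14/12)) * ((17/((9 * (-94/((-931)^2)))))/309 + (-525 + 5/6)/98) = -1581048331 * sqrt(42)/27041826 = -378.91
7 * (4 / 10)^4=112 / 625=0.18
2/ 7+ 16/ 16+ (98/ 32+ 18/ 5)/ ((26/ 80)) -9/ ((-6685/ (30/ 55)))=3204133/ 147070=21.79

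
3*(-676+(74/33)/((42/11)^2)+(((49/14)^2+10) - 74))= -3850439/1764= -2182.79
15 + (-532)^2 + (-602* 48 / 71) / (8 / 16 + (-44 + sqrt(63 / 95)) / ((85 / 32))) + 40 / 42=943165440* sqrt(665) / 50288323537 + 298932462697948943 / 1056054794277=283065.78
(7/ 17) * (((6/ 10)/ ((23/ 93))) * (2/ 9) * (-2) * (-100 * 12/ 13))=208320/ 5083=40.98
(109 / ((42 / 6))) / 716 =109 / 5012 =0.02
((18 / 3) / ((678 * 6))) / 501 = 1 / 339678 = 0.00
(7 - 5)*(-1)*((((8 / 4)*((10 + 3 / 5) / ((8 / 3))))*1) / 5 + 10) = -23.18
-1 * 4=-4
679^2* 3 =1383123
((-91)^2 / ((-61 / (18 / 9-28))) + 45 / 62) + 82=3612.33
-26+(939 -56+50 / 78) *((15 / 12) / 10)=13175 / 156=84.46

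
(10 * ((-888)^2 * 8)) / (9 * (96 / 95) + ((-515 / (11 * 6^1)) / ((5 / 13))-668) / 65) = -5141937715200 / 121801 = -42215890.80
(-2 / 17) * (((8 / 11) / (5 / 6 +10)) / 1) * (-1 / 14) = 48 / 85085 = 0.00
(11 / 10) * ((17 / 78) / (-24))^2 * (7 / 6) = 22253 / 210263040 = 0.00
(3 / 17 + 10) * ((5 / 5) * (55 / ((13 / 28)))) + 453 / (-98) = 26009047 / 21658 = 1200.90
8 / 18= 4 / 9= 0.44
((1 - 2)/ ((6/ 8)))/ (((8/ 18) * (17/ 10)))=-30/ 17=-1.76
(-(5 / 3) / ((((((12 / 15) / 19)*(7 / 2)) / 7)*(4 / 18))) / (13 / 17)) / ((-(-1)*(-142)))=24225 / 7384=3.28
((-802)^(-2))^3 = 1/ 266100818073753664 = 0.00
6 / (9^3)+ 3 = 731 / 243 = 3.01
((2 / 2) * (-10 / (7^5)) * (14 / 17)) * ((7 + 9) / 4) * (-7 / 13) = 80 / 75803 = 0.00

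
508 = 508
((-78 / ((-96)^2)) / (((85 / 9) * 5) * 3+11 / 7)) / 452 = -91 / 696123392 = -0.00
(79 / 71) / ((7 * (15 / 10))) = 0.11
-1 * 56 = -56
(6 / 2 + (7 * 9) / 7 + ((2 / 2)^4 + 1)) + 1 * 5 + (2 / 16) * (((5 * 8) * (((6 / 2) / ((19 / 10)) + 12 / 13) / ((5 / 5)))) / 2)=6238 / 247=25.26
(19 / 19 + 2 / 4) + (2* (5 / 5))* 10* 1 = 43 / 2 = 21.50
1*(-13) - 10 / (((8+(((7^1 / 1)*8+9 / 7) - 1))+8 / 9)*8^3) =-13665083 / 1051136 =-13.00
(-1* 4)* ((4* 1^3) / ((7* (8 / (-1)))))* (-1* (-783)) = 1566 / 7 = 223.71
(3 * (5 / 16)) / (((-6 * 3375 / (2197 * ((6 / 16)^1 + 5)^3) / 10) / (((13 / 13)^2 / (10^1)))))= -15.79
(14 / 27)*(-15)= -70 / 9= -7.78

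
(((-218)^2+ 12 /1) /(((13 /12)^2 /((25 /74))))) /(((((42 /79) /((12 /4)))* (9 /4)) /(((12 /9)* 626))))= 3761352550400 /131313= 28644174.99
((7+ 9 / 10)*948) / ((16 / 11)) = 205953 / 40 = 5148.82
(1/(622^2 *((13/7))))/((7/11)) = 0.00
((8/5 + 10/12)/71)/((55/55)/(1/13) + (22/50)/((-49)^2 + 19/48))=42072455/15958941078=0.00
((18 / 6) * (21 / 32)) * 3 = 5.91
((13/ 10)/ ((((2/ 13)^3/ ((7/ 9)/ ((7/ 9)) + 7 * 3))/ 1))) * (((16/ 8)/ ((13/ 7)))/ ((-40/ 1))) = -169169/ 800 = -211.46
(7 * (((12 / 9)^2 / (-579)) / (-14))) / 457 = 8 / 2381427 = 0.00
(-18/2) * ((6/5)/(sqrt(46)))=-27 * sqrt(46)/115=-1.59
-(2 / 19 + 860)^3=-4364310273688 / 6859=-636289586.48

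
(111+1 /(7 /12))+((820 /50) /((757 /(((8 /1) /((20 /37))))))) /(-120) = 447944131 /3974250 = 112.71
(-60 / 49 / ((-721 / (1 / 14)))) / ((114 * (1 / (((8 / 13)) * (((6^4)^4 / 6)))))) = 307894.84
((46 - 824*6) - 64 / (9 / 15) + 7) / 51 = -14993 / 153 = -97.99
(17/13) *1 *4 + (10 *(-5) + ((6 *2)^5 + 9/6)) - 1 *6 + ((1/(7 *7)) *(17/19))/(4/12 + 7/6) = 18066105227/72618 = 248782.74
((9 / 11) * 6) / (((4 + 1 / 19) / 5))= 5130 / 847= 6.06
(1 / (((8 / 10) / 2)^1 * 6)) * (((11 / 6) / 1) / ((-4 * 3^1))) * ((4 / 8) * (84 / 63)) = -55 / 1296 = -0.04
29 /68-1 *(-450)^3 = 6196500029 /68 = 91125000.43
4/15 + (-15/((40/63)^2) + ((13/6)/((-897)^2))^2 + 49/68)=-1358714901695191/37510639852608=-36.22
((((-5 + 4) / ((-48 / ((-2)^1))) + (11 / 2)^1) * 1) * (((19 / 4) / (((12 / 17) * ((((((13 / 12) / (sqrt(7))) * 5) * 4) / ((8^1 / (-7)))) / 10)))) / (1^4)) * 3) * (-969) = 41001297 * sqrt(7) / 728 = 149009.94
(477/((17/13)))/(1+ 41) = 2067/238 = 8.68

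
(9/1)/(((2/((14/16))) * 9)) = 7/16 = 0.44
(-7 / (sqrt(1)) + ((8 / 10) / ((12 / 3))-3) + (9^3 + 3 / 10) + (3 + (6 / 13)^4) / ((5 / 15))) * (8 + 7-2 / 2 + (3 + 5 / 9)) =3288071087 / 257049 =12791.61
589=589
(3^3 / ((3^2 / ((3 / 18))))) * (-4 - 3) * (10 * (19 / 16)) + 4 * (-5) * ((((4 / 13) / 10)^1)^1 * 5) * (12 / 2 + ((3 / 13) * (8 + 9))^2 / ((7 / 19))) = -188.56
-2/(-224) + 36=4033/112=36.01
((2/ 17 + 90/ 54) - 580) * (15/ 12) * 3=-147445/ 68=-2168.31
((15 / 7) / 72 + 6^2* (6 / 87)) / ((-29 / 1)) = -12241 / 141288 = -0.09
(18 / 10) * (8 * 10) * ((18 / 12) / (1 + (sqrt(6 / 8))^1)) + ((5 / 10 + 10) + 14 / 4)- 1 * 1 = 877- 432 * sqrt(3) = 128.75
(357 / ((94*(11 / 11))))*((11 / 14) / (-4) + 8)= 22287 / 752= 29.64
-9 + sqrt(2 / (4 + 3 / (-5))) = -9 + sqrt(170) / 17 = -8.23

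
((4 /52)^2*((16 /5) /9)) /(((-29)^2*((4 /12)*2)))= 8 /2131935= 0.00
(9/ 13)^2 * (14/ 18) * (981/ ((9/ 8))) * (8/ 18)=24416/ 169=144.47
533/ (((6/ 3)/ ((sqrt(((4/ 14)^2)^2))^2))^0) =533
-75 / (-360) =5 / 24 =0.21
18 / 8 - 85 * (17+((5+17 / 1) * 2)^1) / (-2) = 10379 / 4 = 2594.75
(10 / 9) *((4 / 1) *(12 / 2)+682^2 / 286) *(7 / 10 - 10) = -665074 / 39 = -17053.18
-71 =-71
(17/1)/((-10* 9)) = -17/90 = -0.19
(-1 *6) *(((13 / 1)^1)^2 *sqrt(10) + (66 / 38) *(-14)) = 2772 / 19 - 1014 *sqrt(10) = -3060.65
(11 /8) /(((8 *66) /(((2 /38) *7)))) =7 /7296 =0.00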